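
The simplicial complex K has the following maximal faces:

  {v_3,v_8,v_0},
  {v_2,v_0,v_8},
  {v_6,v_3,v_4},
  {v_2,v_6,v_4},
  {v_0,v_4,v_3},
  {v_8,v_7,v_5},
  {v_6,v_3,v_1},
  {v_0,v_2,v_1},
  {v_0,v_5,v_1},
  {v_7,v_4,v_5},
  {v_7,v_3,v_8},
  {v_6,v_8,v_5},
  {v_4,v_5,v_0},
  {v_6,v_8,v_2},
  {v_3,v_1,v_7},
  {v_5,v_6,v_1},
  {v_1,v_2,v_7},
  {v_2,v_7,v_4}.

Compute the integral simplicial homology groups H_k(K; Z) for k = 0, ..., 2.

H_0 ≅ Z,  H_1 ≅ Z^2,  H_2 ≅ Z.

We work with the vertex ordering v_0 < v_1 < v_2 < v_3 < v_4 < v_5 < v_6 < v_7 < v_8. The simplices of K, each written with vertices in increasing order, are:

  0-simplices (9): [v_0], [v_1], [v_2], [v_3], [v_4], [v_5], [v_6], [v_7], [v_8]
  1-simplices (27): (27 of them)
  2-simplices (18): (18 of them)

giving chain groups C_0 ≅ Z^9, C_1 ≅ Z^27, C_2 ≅ Z^18.

The boundary map ∂_1: C_1 → C_0 is given by ∂[p,q] = [q] − [p]. For instance
  ∂[v_5,v_7] = [v_7] − [v_5].
The 9×27 boundary matrix has rank 8 and Smith normal form diag(1,1,1,1,1,1,1,1).

Boundary ∂_2: C_2 → C_1 acts by ∂[p,q,r] = [q,r] − [p,r] + [p,q]. For instance
  ∂[v_0,v_3,v_4] = [v_3,v_4] − [v_0,v_4] + [v_0,v_3],
  ∂[v_1,v_3,v_6] = [v_3,v_6] − [v_1,v_6] + [v_1,v_3].
As a 27×18 matrix over Z this has rank 17, with invariant factors (1,1,1,1,1,1,1,1,1,1,1,1,1,1,1,1,1).

Now H_k = ker ∂_k / im ∂_{k+1}, so:

  H_0: rank C_0 − rank ∂_1 = 9 − 8 = 1, and the invariant factors of ∂_1 are all 1, so H_0 ≅ Z.
  H_1: rank ker ∂_1 − rank ∂_2 = (27 − 8) − 17 = 2, and the invariant factors of ∂_2 are all 1, so H_1 ≅ Z^2.
  H_2: rank ker ∂_2 − rank ∂_3 = (18 − 17) − 0 = 1, and there is no ∂_3, so H_2 ≅ Z.

(K is a triangulation of the torus T^2.)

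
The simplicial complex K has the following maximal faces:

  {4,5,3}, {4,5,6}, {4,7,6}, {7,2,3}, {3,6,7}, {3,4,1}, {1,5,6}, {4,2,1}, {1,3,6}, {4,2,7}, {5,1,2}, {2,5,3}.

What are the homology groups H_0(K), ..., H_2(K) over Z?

Take the total order 1 < 2 < 3 < 4 < 5 < 6 < 7 on the vertex set. Then K (dimension 2) consists of the simplices:

  0-simplices (7): [1], [2], [3], [4], [5], [6], [7]
  1-simplices (18): [1,2], [1,3], [1,4], [1,5], [1,6], [2,3], [2,4], [2,5], [2,7], [3,4], [3,5], [3,6], [3,7], [4,5], [4,6], [4,7], [5,6], [6,7]
  2-simplices (12): [1,2,4], [1,2,5], [1,3,4], [1,3,6], [1,5,6], [2,3,5], [2,3,7], [2,4,7], [3,4,5], [3,6,7], [4,5,6], [4,6,7]

giving chain groups C_0 ≅ Z^7, C_1 ≅ Z^18, C_2 ≅ Z^12.

The boundary map ∂_1: C_1 → C_0 is given by ∂[p,q] = [q] − [p]. For instance
  ∂[1,6] = [6] − [1].
The 7×18 boundary matrix has rank 6 and Smith normal form diag(1,1,1,1,1,1).

∂_2: C_2 → C_1 maps a triangle to the signed sum of its edges. For instance
  ∂[1,2,4] = [2,4] − [1,4] + [1,2],
  ∂[1,3,6] = [3,6] − [1,6] + [1,3].
The 18×12 boundary matrix has rank 12 and Smith normal form diag(1,1,1,1,1,1,1,1,1,1,1,2).

Reading off H_k = ker ∂_k / im ∂_{k+1}:

  H_0: rank C_0 − rank ∂_1 = 7 − 6 = 1, and the invariant factors of ∂_1 are all 1, so H_0 = Z.
  H_1: rank ker ∂_1 − rank ∂_2 = (18 − 6) − 12 = 0, and ∂_2 has invariant factor 2 > 1, so H_1 = Z/2.
  H_2: rank ker ∂_2 − rank ∂_3 = (12 − 12) − 0 = 0, and there is no ∂_3, so H_2 = 0.

H_0 ≅ Z,  H_1 ≅ Z/2,  H_2 = 0.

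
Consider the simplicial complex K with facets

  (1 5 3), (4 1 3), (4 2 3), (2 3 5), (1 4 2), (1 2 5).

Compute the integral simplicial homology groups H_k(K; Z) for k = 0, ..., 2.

K has 5 vertices, 9 edges, 6 triangles.
rank ∂_0 = 0, rank ∂_1 = 4 ⇒ b_0 = 5 − 0 − 4 = 1; all invariant factors of ∂_1 are 1 so no torsion. So H_0 = Z.
rank ∂_1 = 4, rank ∂_2 = 5 ⇒ b_1 = 9 − 4 − 5 = 0; all invariant factors of ∂_2 are 1 so no torsion. So H_1 = 0.
rank ∂_2 = 5, rank ∂_3 = 0 ⇒ b_2 = 6 − 5 − 0 = 1. So H_2 = Z.

H_0 = Z,  H_1 = 0,  H_2 = Z.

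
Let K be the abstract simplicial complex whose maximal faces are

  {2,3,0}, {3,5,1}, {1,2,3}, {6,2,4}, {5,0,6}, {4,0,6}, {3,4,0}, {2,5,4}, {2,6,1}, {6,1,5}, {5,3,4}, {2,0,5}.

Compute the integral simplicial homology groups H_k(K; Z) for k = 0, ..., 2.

Take the total order 0 < 1 < 2 < 3 < 4 < 5 < 6 on the vertex set. Then K (dimension 2) consists of the simplices:

  0-simplices (7): [0], [1], [2], [3], [4], [5], [6]
  1-simplices (18): [0,2], [0,3], [0,4], [0,5], [0,6], [1,2], [1,3], [1,5], [1,6], [2,3], [2,4], [2,5], [2,6], [3,4], [3,5], [4,5], [4,6], [5,6]
  2-simplices (12): [0,2,3], [0,2,5], [0,3,4], [0,4,6], [0,5,6], [1,2,3], [1,2,6], [1,3,5], [1,5,6], [2,4,5], [2,4,6], [3,4,5]

giving chain groups C_0 ≅ Z^7, C_1 ≅ Z^18, C_2 ≅ Z^12.

Boundary ∂_1: C_1 → C_0 is given by ∂[p,q] = [q] − [p]. For instance
  ∂[0,6] = [6] − [0].
The 7×18 boundary matrix has rank 6 and Smith normal form diag(1,1,1,1,1,1).

∂_2: C_2 → C_1 sends each 2-simplex [p,q,r] to [q,r] − [p,r] + [p,q]. For instance
  ∂[1,3,5] = [3,5] − [1,5] + [1,3],
  ∂[0,5,6] = [5,6] − [0,6] + [0,5].
The resulting 18×12 matrix has rank 12, and its Smith normal form has invariant factors (1,1,1,1,1,1,1,1,1,1,1,2).

Computing H_k = (kernel of ∂_k) / (image of ∂_{k+1}):

  H_0: rank C_0 − rank ∂_1 = 7 − 6 = 1, and the invariant factors of ∂_1 are all 1, so H_0 ≅ Z.
  H_1: rank ker ∂_1 − rank ∂_2 = (18 − 6) − 12 = 0, and ∂_2 has invariant factor 2 > 1, so H_1 ≅ Z/2.
  H_2: rank ker ∂_2 − rank ∂_3 = (12 − 12) − 0 = 0, and there is no ∂_3, so H_2 ≅ 0.

(K is a triangulation of the real projective plane RP^2.)

H_0 ≅ Z,  H_1 ≅ Z/2,  H_2 = 0.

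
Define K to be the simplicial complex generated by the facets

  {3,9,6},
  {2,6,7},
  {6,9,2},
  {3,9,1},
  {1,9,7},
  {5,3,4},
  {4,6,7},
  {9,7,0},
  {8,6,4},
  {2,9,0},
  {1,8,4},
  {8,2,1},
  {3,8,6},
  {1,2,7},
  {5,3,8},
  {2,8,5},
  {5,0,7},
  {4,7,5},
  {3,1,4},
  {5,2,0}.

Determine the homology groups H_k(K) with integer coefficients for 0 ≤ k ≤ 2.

H_0 = Z,  H_1 = Z ⊕ Z_2,  H_2 = 0.

K has 10 vertices, 30 edges, 20 triangles.
rank ∂_0 = 0, rank ∂_1 = 9 ⇒ b_0 = 10 − 0 − 9 = 1; all invariant factors of ∂_1 are 1 so no torsion. So H_0 = Z.
rank ∂_1 = 9, rank ∂_2 = 20 ⇒ b_1 = 30 − 9 − 20 = 1; ∂_2 has invariant factor(s) [2] giving torsion. So H_1 = Z ⊕ Z_2.
rank ∂_2 = 20, rank ∂_3 = 0 ⇒ b_2 = 20 − 20 − 0 = 0. So H_2 = 0.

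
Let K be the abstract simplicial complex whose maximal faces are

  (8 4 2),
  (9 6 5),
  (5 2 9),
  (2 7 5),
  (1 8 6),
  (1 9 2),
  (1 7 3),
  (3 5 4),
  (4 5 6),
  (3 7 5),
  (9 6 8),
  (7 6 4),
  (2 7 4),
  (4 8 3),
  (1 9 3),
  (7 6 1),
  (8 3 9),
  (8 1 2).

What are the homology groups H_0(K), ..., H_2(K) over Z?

Order the vertices as 1 < 2 < 3 < 4 < 5 < 6 < 7 < 8 < 9. Listing each simplex with vertices in this order, K has dimension 2 with simplices:

  0-simplices (9): [1], [2], [3], [4], [5], [6], [7], [8], [9]
  1-simplices (27): (27 of them)
  2-simplices (18): [1,2,8], [1,2,9], [1,3,7], [1,3,9], [1,6,7], [1,6,8], [2,4,7], [2,4,8], [2,5,7], [2,5,9], [3,4,5], [3,4,8], [3,5,7], [3,8,9], [4,5,6], [4,6,7], [5,6,9], [6,8,9]

Hence C_0 ≅ Z^9, C_1 ≅ Z^27, C_2 ≅ Z^18.

∂_1: C_1 → C_0 is given by ∂[p,q] = [q] − [p].
This gives a 9×27 integer matrix of rank 8; reducing to Smith normal form yields diagonal entries (1,1,1,1,1,1,1,1).

Boundary ∂_2: C_2 → C_1 sends each 2-simplex [p,q,r] to [q,r] − [p,r] + [p,q]. For instance
  ∂[3,4,5] = [4,5] − [3,5] + [3,4],
  ∂[2,5,7] = [5,7] − [2,7] + [2,5].
As a 27×18 matrix over Z this has rank 18, with invariant factors (1,1,1,1,1,1,1,1,1,1,1,1,1,1,1,1,1,2).

Reading off H_k = ker ∂_k / im ∂_{k+1}:

  H_0: rank C_0 − rank ∂_1 = 9 − 8 = 1, and the invariant factors of ∂_1 are all 1, so H_0 = Z.
  H_1: rank ker ∂_1 − rank ∂_2 = (27 − 8) − 18 = 1, and ∂_2 has invariant factor 2 > 1, so H_1 = Z ⊕ Z/2.
  H_2: rank ker ∂_2 − rank ∂_3 = (18 − 18) − 0 = 0, and there is no ∂_3, so H_2 = 0.

As a check, the Euler characteristic is 9 − 27 + 18 = 0, which agrees with 1 − 1 + 0 = 0.
(K is a triangulation of the Klein bottle.)

H_0 = Z,  H_1 = Z ⊕ Z/2,  H_2 = 0.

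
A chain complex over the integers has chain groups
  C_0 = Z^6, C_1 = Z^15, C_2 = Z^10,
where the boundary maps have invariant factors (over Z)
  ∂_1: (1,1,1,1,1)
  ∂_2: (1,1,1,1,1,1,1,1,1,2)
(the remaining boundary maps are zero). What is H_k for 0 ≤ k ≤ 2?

H_0 ≅ Z,  H_1 ≅ Z/2Z,  H_2 = 0.

H_0: b_0 = 6 − 0 − 5 = 1; torsion from ∂_1 factors > 1: none. So H_0 ≅ Z.
H_1: b_1 = 15 − 5 − 10 = 0; torsion from ∂_2 factors > 1: [2]. So H_1 ≅ Z/2Z.
H_2: b_2 = 10 − 10 − 0 = 0; torsion from ∂_3 factors > 1: none. So H_2 ≅ 0.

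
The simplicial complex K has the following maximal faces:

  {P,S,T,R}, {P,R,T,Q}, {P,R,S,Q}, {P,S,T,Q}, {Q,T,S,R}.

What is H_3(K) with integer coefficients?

Take the total order P < Q < R < S < T on the vertex set. Then K (dimension 3) consists of the simplices:

  0-simplices (5): P, Q, R, S, T
  1-simplices (10): PQ, PR, PS, PT, QR, QS, QT, RS, RT, ST
  2-simplices (10): PQR, PQS, PQT, PRS, PRT, PST, QRS, QRT, QST, RST
  3-simplices (5): PQRS, PQRT, PQST, PRST, QRST

so the chain groups are C_0 ≅ Z^5, C_1 ≅ Z^10, C_2 ≅ Z^10, C_3 ≅ Z^5.

The boundary map ∂_1: C_1 → C_0 sends each edge [p,q] (with p < q) to q − p.
This gives a 5×10 integer matrix of rank 4; reducing to Smith normal form yields diagonal entries (1,1,1,1).

∂_2: C_2 → C_1 acts by ∂[p,q,r] = [q,r] − [p,r] + [p,q]. For instance
  ∂PRS = RS − PS + PR,
  ∂QRT = RT − QT + QR.
This gives a 10×10 integer matrix of rank 6; reducing to Smith normal form yields diagonal entries (1,1,1,1,1,1).

∂_3: C_3 → C_2 sends each 3-simplex σ to the alternating sum Σ_i (−1)^i (σ with its i-th vertex removed). For instance
  ∂PQRT = QRT − PRT + PQT − PQR,
  ∂PQRS = QRS − PRS + PQS − PQR.
This gives a 10×5 integer matrix of rank 4; reducing to Smith normal form yields diagonal entries (1,1,1,1).

Now H_k = ker ∂_k / im ∂_{k+1}, so:

  H_3: rank ker ∂_3 − rank ∂_4 = (5 − 4) − 0 = 1, and there is no ∂_4, so H_3 = Z.

H_3 = Z.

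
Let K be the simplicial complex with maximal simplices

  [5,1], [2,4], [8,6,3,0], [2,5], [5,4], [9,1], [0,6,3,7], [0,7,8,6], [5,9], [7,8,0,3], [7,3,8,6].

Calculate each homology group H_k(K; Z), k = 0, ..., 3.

Take the total order 0 < 1 < 2 < 3 < 4 < 5 < 6 < 7 < 8 < 9 on the vertex set. Then K (dimension 3) consists of the simplices:

  0-simplices (10): [0], [1], [2], [3], [4], [5], [6], [7], [8], [9]
  1-simplices (16): [0,3], [0,6], [0,7], [0,8], [1,5], [1,9], [2,4], [2,5], [3,6], [3,7], [3,8], [4,5], [5,9], [6,7], [6,8], [7,8]
  2-simplices (10): [0,3,6], [0,3,7], [0,3,8], [0,6,7], [0,6,8], [0,7,8], [3,6,7], [3,6,8], [3,7,8], [6,7,8]
  3-simplices (5): [0,3,6,7], [0,3,6,8], [0,3,7,8], [0,6,7,8], [3,6,7,8]

giving chain groups C_0 ≅ Z^10, C_1 ≅ Z^16, C_2 ≅ Z^10, C_3 ≅ Z^5.

Boundary ∂_1: C_1 → C_0 sends each edge [p,q] (with p < q) to q − p. For instance
  ∂[1,5] = [5] − [1].
The resulting 10×16 matrix has rank 8, and its Smith normal form has invariant factors (1,1,1,1,1,1,1,1).

∂_2: C_2 → C_1 acts by ∂[p,q,r] = [q,r] − [p,r] + [p,q]. For instance
  ∂[6,7,8] = [7,8] − [6,8] + [6,7],
  ∂[3,6,8] = [6,8] − [3,8] + [3,6].
The 16×10 boundary matrix has rank 6 and Smith normal form diag(1,1,1,1,1,1).

Boundary ∂_3: C_3 → C_2 sends each 3-simplex σ to the alternating sum Σ_i (−1)^i (σ with its i-th vertex removed). For instance
  ∂[0,6,7,8] = [6,7,8] − [0,7,8] + [0,6,8] − [0,6,7],
  ∂[3,6,7,8] = [6,7,8] − [3,7,8] + [3,6,8] − [3,6,7].
This gives a 10×5 integer matrix of rank 4; reducing to Smith normal form yields diagonal entries (1,1,1,1).

Reading off H_k = ker ∂_k / im ∂_{k+1}:

  H_0: rank C_0 − rank ∂_1 = 10 − 8 = 2, and the invariant factors of ∂_1 are all 1, so H_0 = Z^2.
  H_1: rank ker ∂_1 − rank ∂_2 = (16 − 8) − 6 = 2, and the invariant factors of ∂_2 are all 1, so H_1 = Z^2.
  H_2: rank ker ∂_2 − rank ∂_3 = (10 − 6) − 4 = 0, and the invariant factors of ∂_3 are all 1, so H_2 = 0.
  H_3: rank ker ∂_3 − rank ∂_4 = (5 − 4) − 0 = 1, and there is no ∂_4, so H_3 = Z.

H_0 = Z^2,  H_1 = Z^2,  H_2 = 0,  H_3 = Z.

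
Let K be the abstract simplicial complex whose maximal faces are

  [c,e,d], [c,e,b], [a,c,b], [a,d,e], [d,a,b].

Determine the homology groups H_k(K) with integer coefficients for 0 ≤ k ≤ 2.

We work with the vertex ordering a < b < c < d < e. The simplices of K, each written with vertices in increasing order, are:

  0-simplices (5): a, b, c, d, e
  1-simplices (10): ab, ac, ad, ae, bc, bd, be, cd, ce, de
  2-simplices (5): abc, abd, ade, bce, cde

giving chain groups C_0 ≅ Z^5, C_1 ≅ Z^10, C_2 ≅ Z^5.

Boundary ∂_1: C_1 → C_0 is given by ∂[p,q] = [q] − [p]. For instance
  ∂de = e − d.
As a 5×10 matrix over Z this has rank 4, with invariant factors (1,1,1,1).

∂_2: C_2 → C_1 sends each 2-simplex [p,q,r] to [q,r] − [p,r] + [p,q]. For instance
  ∂abd = bd − ad + ab,
  ∂bce = ce − be + bc.
The resulting 10×5 matrix has rank 5, and its Smith normal form has invariant factors (1,1,1,1,1).

From H_k ≅ ker(∂_k) / im(∂_{k+1}) we obtain:

  H_0: rank C_0 − rank ∂_1 = 5 − 4 = 1, and the invariant factors of ∂_1 are all 1, so H_0 ≅ Z.
  H_1: rank ker ∂_1 − rank ∂_2 = (10 − 4) − 5 = 1, and the invariant factors of ∂_2 are all 1, so H_1 ≅ Z.
  H_2: rank ker ∂_2 − rank ∂_3 = (5 − 5) − 0 = 0, and there is no ∂_3, so H_2 ≅ 0.

As a check, the Euler characteristic is 5 − 10 + 5 = 0, which agrees with 1 − 1 + 0 = 0.

H_0 = Z,  H_1 = Z,  H_2 = 0.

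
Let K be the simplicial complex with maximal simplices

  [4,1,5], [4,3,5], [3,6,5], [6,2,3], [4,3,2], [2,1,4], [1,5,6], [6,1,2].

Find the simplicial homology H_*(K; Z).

We work with the vertex ordering 1 < 2 < 3 < 4 < 5 < 6. The simplices of K, each written with vertices in increasing order, are:

  0-simplices (6): [1], [2], [3], [4], [5], [6]
  1-simplices (12): [1,2], [1,4], [1,5], [1,6], [2,3], [2,4], [2,6], [3,4], [3,5], [3,6], [4,5], [5,6]
  2-simplices (8): [1,2,4], [1,2,6], [1,4,5], [1,5,6], [2,3,4], [2,3,6], [3,4,5], [3,5,6]

Hence C_0 ≅ Z^6, C_1 ≅ Z^12, C_2 ≅ Z^8.

Boundary ∂_1: C_1 → C_0 is given by ∂[p,q] = [q] − [p]. For instance
  ∂[2,6] = [6] − [2].
This gives a 6×12 integer matrix of rank 5; reducing to Smith normal form yields diagonal entries (1,1,1,1,1).

∂_2: C_2 → C_1 sends each 2-simplex [p,q,r] to [q,r] − [p,r] + [p,q]. For instance
  ∂[3,5,6] = [5,6] − [3,6] + [3,5],
  ∂[1,2,6] = [2,6] − [1,6] + [1,2].
This gives a 12×8 integer matrix of rank 7; reducing to Smith normal form yields diagonal entries (1,1,1,1,1,1,1).

Reading off H_k = ker ∂_k / im ∂_{k+1}:

  H_0: rank C_0 − rank ∂_1 = 6 − 5 = 1, and the invariant factors of ∂_1 are all 1, so H_0 ≅ Z.
  H_1: rank ker ∂_1 − rank ∂_2 = (12 − 5) − 7 = 0, and the invariant factors of ∂_2 are all 1, so H_1 ≅ 0.
  H_2: rank ker ∂_2 − rank ∂_3 = (8 − 7) − 0 = 1, and there is no ∂_3, so H_2 ≅ Z.

(K is a triangulation of the 2-sphere S^2.)

H_0 ≅ Z,  H_1 = 0,  H_2 ≅ Z.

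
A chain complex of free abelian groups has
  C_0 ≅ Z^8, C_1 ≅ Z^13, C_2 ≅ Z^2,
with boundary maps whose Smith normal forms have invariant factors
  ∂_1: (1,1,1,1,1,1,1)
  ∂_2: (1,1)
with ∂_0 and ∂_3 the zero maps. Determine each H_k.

H_0 = Z,  H_1 = Z^4,  H_2 = 0.

H_0: b_0 = 8 − 0 − 7 = 1; torsion from ∂_1 factors > 1: none. So H_0 = Z.
H_1: b_1 = 13 − 7 − 2 = 4; torsion from ∂_2 factors > 1: none. So H_1 = Z^4.
H_2: b_2 = 2 − 2 − 0 = 0; torsion from ∂_3 factors > 1: none. So H_2 = 0.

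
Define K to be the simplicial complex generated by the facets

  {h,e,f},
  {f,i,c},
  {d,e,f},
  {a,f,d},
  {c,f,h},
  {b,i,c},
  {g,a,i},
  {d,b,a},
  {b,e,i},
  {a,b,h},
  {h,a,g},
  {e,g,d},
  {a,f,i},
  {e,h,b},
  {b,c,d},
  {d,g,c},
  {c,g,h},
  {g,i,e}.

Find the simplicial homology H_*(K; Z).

We work with the vertex ordering a < b < c < d < e < f < g < h < i. The simplices of K, each written with vertices in increasing order, are:

  0-simplices (9): a, b, c, d, e, f, g, h, i
  1-simplices (27): ab, ad, af, ag, ah, ai, bc, bd, be, bh, bi, cd, cf, cg, ch, ci, de, df, dg, ef, eg, eh, ei, fh, fi, gh, gi
  2-simplices (18): abd, abh, adf, afi, agh, agi, bcd, bci, beh, bei, cdg, cfh, cfi, cgh, def, deg, efh, egi

giving chain groups C_0 ≅ Z^9, C_1 ≅ Z^27, C_2 ≅ Z^18.

Boundary ∂_1: C_1 → C_0 maps an edge to its endpoints' difference, ∂[p,q] = q − p. For instance
  ∂bh = h − b.
The 9×27 boundary matrix has rank 8 and Smith normal form diag(1,1,1,1,1,1,1,1).

The boundary map ∂_2: C_2 → C_1 sends each 2-simplex [p,q,r] to [q,r] − [p,r] + [p,q]. For instance
  ∂abh = bh − ah + ab,
  ∂agh = gh − ah + ag.
The resulting 27×18 matrix has rank 17, and its Smith normal form has invariant factors (1,1,1,1,1,1,1,1,1,1,1,1,1,1,1,1,1).

Computing H_k = (kernel of ∂_k) / (image of ∂_{k+1}):

  H_0: rank C_0 − rank ∂_1 = 9 − 8 = 1, and the invariant factors of ∂_1 are all 1, so H_0 ≅ Z.
  H_1: rank ker ∂_1 − rank ∂_2 = (27 − 8) − 17 = 2, and the invariant factors of ∂_2 are all 1, so H_1 ≅ Z^2.
  H_2: rank ker ∂_2 − rank ∂_3 = (18 − 17) − 0 = 1, and there is no ∂_3, so H_2 ≅ Z.

(K is a triangulation of the torus T^2.)

H_0 ≅ Z,  H_1 ≅ Z^2,  H_2 ≅ Z.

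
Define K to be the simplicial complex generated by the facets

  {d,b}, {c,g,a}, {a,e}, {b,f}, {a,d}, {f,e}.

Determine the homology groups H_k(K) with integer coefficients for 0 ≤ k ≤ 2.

H_0 = Z,  H_1 = Z,  H_2 = 0.

We work with the vertex ordering a < b < c < d < e < f < g. The simplices of K, each written with vertices in increasing order, are:

  0-simplices (7): a, b, c, d, e, f, g
  1-simplices (8): ac, ad, ae, ag, bd, bf, cg, ef
  2-simplices (1): acg

giving chain groups C_0 ≅ Z^7, C_1 ≅ Z^8, C_2 ≅ Z^1.

Boundary ∂_1: C_1 → C_0 is given by ∂[p,q] = [q] − [p]. For instance
  ∂ef = f − e.
The 7×8 boundary matrix has rank 6 and Smith normal form diag(1,1,1,1,1,1).

The boundary map ∂_2: C_2 → C_1 maps a triangle to the signed sum of its edges. For instance
  ∂acg = cg − ag + ac.
As a 8×1 matrix over Z this has rank 1, with invariant factors (1).

From H_k ≅ ker(∂_k) / im(∂_{k+1}) we obtain:

  H_0: rank C_0 − rank ∂_1 = 7 − 6 = 1, and the invariant factors of ∂_1 are all 1, so H_0 ≅ Z.
  H_1: rank ker ∂_1 − rank ∂_2 = (8 − 6) − 1 = 1, and the invariant factors of ∂_2 are all 1, so H_1 ≅ Z.
  H_2: rank ker ∂_2 − rank ∂_3 = (1 − 1) − 0 = 0, and there is no ∂_3, so H_2 ≅ 0.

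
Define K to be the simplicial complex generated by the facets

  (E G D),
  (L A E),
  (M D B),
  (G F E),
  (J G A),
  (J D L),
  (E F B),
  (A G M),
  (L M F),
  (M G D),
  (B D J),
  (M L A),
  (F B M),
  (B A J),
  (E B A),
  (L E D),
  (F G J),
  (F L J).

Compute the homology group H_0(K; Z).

Take the total order A < B < D < E < F < G < J < L < M on the vertex set. Then K (dimension 2) consists of the simplices:

  0-simplices (9): A, B, D, E, F, G, J, L, M
  1-simplices (27): AB, AE, AG, AJ, AL, AM, BD, BE, BF, BJ, BM, DE, DG, DJ, DL, DM, EF, EG, EL, FG, FJ, FL, FM, GJ, GM, JL, LM
  2-simplices (18): ABE, ABJ, AEL, AGJ, AGM, ALM, BDJ, BDM, BEF, BFM, DEG, DEL, DGM, DJL, EFG, FGJ, FJL, FLM

Hence C_0 ≅ Z^9, C_1 ≅ Z^27, C_2 ≅ Z^18.

∂_1: C_1 → C_0 sends each edge [p,q] (with p < q) to q − p. For instance
  ∂AG = G − A.
This gives a 9×27 integer matrix of rank 8; reducing to Smith normal form yields diagonal entries (1,1,1,1,1,1,1,1).

∂_2: C_2 → C_1 sends each 2-simplex [p,q,r] to [q,r] − [p,r] + [p,q]. For instance
  ∂DJL = JL − DL + DJ,
  ∂ABE = BE − AE + AB.
The 27×18 boundary matrix has rank 17 and Smith normal form diag(1,1,1,1,1,1,1,1,1,1,1,1,1,1,1,1,1).

From H_k ≅ ker(∂_k) / im(∂_{k+1}) we obtain:

  H_0: rank C_0 − rank ∂_1 = 9 − 8 = 1, and the invariant factors of ∂_1 are all 1, so H_0 ≅ Z.

H_0 ≅ Z.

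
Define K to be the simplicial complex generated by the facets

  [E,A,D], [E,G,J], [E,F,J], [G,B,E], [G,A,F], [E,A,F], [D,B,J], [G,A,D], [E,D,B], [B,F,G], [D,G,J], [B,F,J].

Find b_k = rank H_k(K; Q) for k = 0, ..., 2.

b_0 = 1, b_1 = 0, b_2 = 0.

Fix the vertex order A < B < D < E < F < G < J and write every simplex with vertices in increasing order. Then dim K = 2 and the simplices of K are:

  0-simplices (7): A, B, D, E, F, G, J
  1-simplices (18): AD, AE, AF, AG, BD, BE, BF, BG, BJ, DE, DG, DJ, EF, EG, EJ, FG, FJ, GJ
  2-simplices (12): ADE, ADG, AEF, AFG, BDE, BDJ, BEG, BFG, BFJ, DGJ, EFJ, EGJ

Hence C_0 ≅ Z^7, C_1 ≅ Z^18, C_2 ≅ Z^12.

The boundary map ∂_1: C_1 → C_0 sends each edge [p,q] (with p < q) to q − p.
As a 7×18 matrix over Z this has rank 6, with invariant factors (1,1,1,1,1,1).

Boundary ∂_2: C_2 → C_1 acts by ∂[p,q,r] = [q,r] − [p,r] + [p,q]. For instance
  ∂EGJ = GJ − EJ + EG,
  ∂BFG = FG − BG + BF.
The resulting 18×12 matrix has rank 12, and its Smith normal form has invariant factors (1,1,1,1,1,1,1,1,1,1,1,2).

Now H_k = ker ∂_k / im ∂_{k+1}, so:

  H_0: rank C_0 − rank ∂_1 = 7 − 6 = 1, and the invariant factors of ∂_1 are all 1, so H_0 ≅ Z.
  H_1: rank ker ∂_1 − rank ∂_2 = (18 − 6) − 12 = 0, and ∂_2 has invariant factor 2 > 1, so H_1 ≅ Z_2.
  H_2: rank ker ∂_2 − rank ∂_3 = (12 − 12) − 0 = 0, and there is no ∂_3, so H_2 ≅ 0.

As a check, the Euler characteristic is 7 − 18 + 12 = 1, which agrees with 1 − 0 + 0 = 1.

Hence the Betti numbers are b_0 = 1, b_1 = 0, b_2 = 0.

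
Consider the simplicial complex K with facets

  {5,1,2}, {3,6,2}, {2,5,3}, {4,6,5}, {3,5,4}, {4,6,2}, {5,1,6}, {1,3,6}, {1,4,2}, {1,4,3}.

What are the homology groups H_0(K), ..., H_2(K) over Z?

H_0 = Z,  H_1 = Z/2Z,  H_2 = 0.

Fix the vertex order 1 < 2 < 3 < 4 < 5 < 6 and write every simplex with vertices in increasing order. Then dim K = 2 and the simplices of K are:

  0-simplices (6): [1], [2], [3], [4], [5], [6]
  1-simplices (15): [1,2], [1,3], [1,4], [1,5], [1,6], [2,3], [2,4], [2,5], [2,6], [3,4], [3,5], [3,6], [4,5], [4,6], [5,6]
  2-simplices (10): [1,2,4], [1,2,5], [1,3,4], [1,3,6], [1,5,6], [2,3,5], [2,3,6], [2,4,6], [3,4,5], [4,5,6]

Hence C_0 ≅ Z^6, C_1 ≅ Z^15, C_2 ≅ Z^10.

The boundary map ∂_1: C_1 → C_0 is given by ∂[p,q] = [q] − [p]. For instance
  ∂[3,4] = [4] − [3].
The 6×15 boundary matrix has rank 5 and Smith normal form diag(1,1,1,1,1).

∂_2: C_2 → C_1 maps a triangle to the signed sum of its edges. For instance
  ∂[1,3,6] = [3,6] − [1,6] + [1,3],
  ∂[2,3,6] = [3,6] − [2,6] + [2,3].
This gives a 15×10 integer matrix of rank 10; reducing to Smith normal form yields diagonal entries (1,1,1,1,1,1,1,1,1,2).

Computing H_k = (kernel of ∂_k) / (image of ∂_{k+1}):

  H_0: rank C_0 − rank ∂_1 = 6 − 5 = 1, and the invariant factors of ∂_1 are all 1, so H_0 ≅ Z.
  H_1: rank ker ∂_1 − rank ∂_2 = (15 − 5) − 10 = 0, and ∂_2 has invariant factor 2 > 1, so H_1 ≅ Z/2Z.
  H_2: rank ker ∂_2 − rank ∂_3 = (10 − 10) − 0 = 0, and there is no ∂_3, so H_2 ≅ 0.

As a check, the Euler characteristic is 6 − 15 + 10 = 1, which agrees with 1 − 0 + 0 = 1.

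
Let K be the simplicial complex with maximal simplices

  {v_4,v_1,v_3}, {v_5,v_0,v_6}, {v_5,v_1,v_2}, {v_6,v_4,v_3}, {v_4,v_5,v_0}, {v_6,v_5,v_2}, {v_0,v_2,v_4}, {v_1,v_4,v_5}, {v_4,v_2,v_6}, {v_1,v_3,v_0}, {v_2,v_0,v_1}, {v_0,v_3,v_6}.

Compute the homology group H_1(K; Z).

H_1 = Z/2.

Take the total order v_0 < v_1 < v_2 < v_3 < v_4 < v_5 < v_6 on the vertex set. Then K (dimension 2) consists of the simplices:

  0-simplices (7): [v_0], [v_1], [v_2], [v_3], [v_4], [v_5], [v_6]
  1-simplices (18): (18 of them)
  2-simplices (12): (12 of them)

Hence C_0 ≅ Z^7, C_1 ≅ Z^18, C_2 ≅ Z^12.

The boundary map ∂_1: C_1 → C_0 sends each edge [p,q] (with p < q) to q − p.
As a 7×18 matrix over Z this has rank 6, with invariant factors (1,1,1,1,1,1).

∂_2: C_2 → C_1 maps a triangle to the signed sum of its edges. For instance
  ∂[v_0,v_4,v_5] = [v_4,v_5] − [v_0,v_5] + [v_0,v_4],
  ∂[v_0,v_3,v_6] = [v_3,v_6] − [v_0,v_6] + [v_0,v_3].
This gives a 18×12 integer matrix of rank 12; reducing to Smith normal form yields diagonal entries (1,1,1,1,1,1,1,1,1,1,1,2).

From H_k ≅ ker(∂_k) / im(∂_{k+1}) we obtain:

  H_1: rank ker ∂_1 − rank ∂_2 = (18 − 6) − 12 = 0, and ∂_2 has invariant factor 2 > 1, so H_1 = Z/2.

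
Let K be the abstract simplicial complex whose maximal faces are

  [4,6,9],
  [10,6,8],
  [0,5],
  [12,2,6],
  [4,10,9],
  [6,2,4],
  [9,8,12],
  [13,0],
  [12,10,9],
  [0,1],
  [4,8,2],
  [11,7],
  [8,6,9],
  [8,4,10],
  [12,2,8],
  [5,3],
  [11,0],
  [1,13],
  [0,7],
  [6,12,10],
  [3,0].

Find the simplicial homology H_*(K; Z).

H_0 = Z^2,  H_1 = Z^3 ⊕ Z/2Z,  H_2 = 0.

Order the vertices as 0 < 1 < 2 < 3 < 4 < 5 < 6 < 7 < 8 < 9 < 10 < 11 < 12 < 13. Listing each simplex with vertices in this order, K has dimension 2 with simplices:

  0-simplices (14): [0], [1], [2], [3], [4], [5], [6], [7], [8], [9], [10], [11], [12], [13]
  1-simplices (27): (27 of them)
  2-simplices (12): [2,4,6], [2,4,8], [2,6,12], [2,8,12], [4,6,9], [4,8,10], [4,9,10], [6,8,9], [6,8,10], [6,10,12], [8,9,12], [9,10,12]

so the chain groups are C_0 ≅ Z^14, C_1 ≅ Z^27, C_2 ≅ Z^12.

Boundary ∂_1: C_1 → C_0 sends each edge [p,q] (with p < q) to q − p. For instance
  ∂[1,13] = [13] − [1].
The 14×27 boundary matrix has rank 12 and Smith normal form diag(1,1,1,1,1,1,1,1,1,1,1,1).

∂_2: C_2 → C_1 maps a triangle to the signed sum of its edges. For instance
  ∂[6,10,12] = [10,12] − [6,12] + [6,10],
  ∂[2,8,12] = [8,12] − [2,12] + [2,8].
As a 27×12 matrix over Z this has rank 12, with invariant factors (1,1,1,1,1,1,1,1,1,1,1,2).

Reading off H_k = ker ∂_k / im ∂_{k+1}:

  H_0: rank C_0 − rank ∂_1 = 14 − 12 = 2, and the invariant factors of ∂_1 are all 1, so H_0 ≅ Z^2.
  H_1: rank ker ∂_1 − rank ∂_2 = (27 − 12) − 12 = 3, and ∂_2 has invariant factor 2 > 1, so H_1 ≅ Z^3 ⊕ Z/2Z.
  H_2: rank ker ∂_2 − rank ∂_3 = (12 − 12) − 0 = 0, and there is no ∂_3, so H_2 ≅ 0.

(K is a triangulation of the disjoint union of a wedge of 3 circles and the real projective plane RP^2.)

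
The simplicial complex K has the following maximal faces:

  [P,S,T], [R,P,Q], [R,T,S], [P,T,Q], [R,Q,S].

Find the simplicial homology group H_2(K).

H_2 = 0.

Take the total order P < Q < R < S < T on the vertex set. Then K (dimension 2) consists of the simplices:

  0-simplices (5): P, Q, R, S, T
  1-simplices (10): PQ, PR, PS, PT, QR, QS, QT, RS, RT, ST
  2-simplices (5): PQR, PQT, PST, QRS, RST

Hence C_0 ≅ Z^5, C_1 ≅ Z^10, C_2 ≅ Z^5.

∂_1: C_1 → C_0 maps an edge to its endpoints' difference, ∂[p,q] = q − p.
As a 5×10 matrix over Z this has rank 4, with invariant factors (1,1,1,1).

Boundary ∂_2: C_2 → C_1 sends each 2-simplex [p,q,r] to [q,r] − [p,r] + [p,q]. For instance
  ∂QRS = RS − QS + QR,
  ∂PST = ST − PT + PS.
This gives a 10×5 integer matrix of rank 5; reducing to Smith normal form yields diagonal entries (1,1,1,1,1).

Reading off H_k = ker ∂_k / im ∂_{k+1}:

  H_2: rank ker ∂_2 − rank ∂_3 = (5 − 5) − 0 = 0, and there is no ∂_3, so H_2 = 0.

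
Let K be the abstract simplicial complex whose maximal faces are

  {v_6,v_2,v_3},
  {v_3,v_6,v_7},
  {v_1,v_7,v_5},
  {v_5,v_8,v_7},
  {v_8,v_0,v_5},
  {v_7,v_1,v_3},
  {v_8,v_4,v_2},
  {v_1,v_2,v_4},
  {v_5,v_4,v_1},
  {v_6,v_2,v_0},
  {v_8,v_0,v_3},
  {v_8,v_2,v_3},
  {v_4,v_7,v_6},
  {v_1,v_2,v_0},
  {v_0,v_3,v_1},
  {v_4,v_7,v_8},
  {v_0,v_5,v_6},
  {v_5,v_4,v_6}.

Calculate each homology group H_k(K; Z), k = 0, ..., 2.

H_0 ≅ Z,  H_1 ≅ Z ⊕ Z_2,  H_2 = 0.

We work with the vertex ordering v_0 < v_1 < v_2 < v_3 < v_4 < v_5 < v_6 < v_7 < v_8. The simplices of K, each written with vertices in increasing order, are:

  0-simplices (9): [v_0], [v_1], [v_2], [v_3], [v_4], [v_5], [v_6], [v_7], [v_8]
  1-simplices (27): (27 of them)
  2-simplices (18): (18 of them)

giving chain groups C_0 ≅ Z^9, C_1 ≅ Z^27, C_2 ≅ Z^18.

The boundary map ∂_1: C_1 → C_0 sends each edge [p,q] (with p < q) to q − p.
This gives a 9×27 integer matrix of rank 8; reducing to Smith normal form yields diagonal entries (1,1,1,1,1,1,1,1).

∂_2: C_2 → C_1 maps a triangle to the signed sum of its edges. For instance
  ∂[v_1,v_3,v_7] = [v_3,v_7] − [v_1,v_7] + [v_1,v_3],
  ∂[v_5,v_7,v_8] = [v_7,v_8] − [v_5,v_8] + [v_5,v_7].
As a 27×18 matrix over Z this has rank 18, with invariant factors (1,1,1,1,1,1,1,1,1,1,1,1,1,1,1,1,1,2).

From H_k ≅ ker(∂_k) / im(∂_{k+1}) we obtain:

  H_0: rank C_0 − rank ∂_1 = 9 − 8 = 1, and the invariant factors of ∂_1 are all 1, so H_0 = Z.
  H_1: rank ker ∂_1 − rank ∂_2 = (27 − 8) − 18 = 1, and ∂_2 has invariant factor 2 > 1, so H_1 = Z ⊕ Z_2.
  H_2: rank ker ∂_2 − rank ∂_3 = (18 − 18) − 0 = 0, and there is no ∂_3, so H_2 = 0.

As a check, the Euler characteristic is 9 − 27 + 18 = 0, which agrees with 1 − 1 + 0 = 0.
(K is a triangulation of the Klein bottle.)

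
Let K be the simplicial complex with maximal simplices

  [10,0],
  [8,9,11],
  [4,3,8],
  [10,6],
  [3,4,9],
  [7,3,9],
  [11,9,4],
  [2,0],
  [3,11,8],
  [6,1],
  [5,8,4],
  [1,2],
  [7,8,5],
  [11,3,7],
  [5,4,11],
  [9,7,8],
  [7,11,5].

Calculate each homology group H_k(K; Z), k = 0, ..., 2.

Fix the vertex order 0 < 1 < 2 < 3 < 4 < 5 < 6 < 7 < 8 < 9 < 10 < 11 and write every simplex with vertices in increasing order. Then dim K = 2 and the simplices of K are:

  0-simplices (12): [0], [1], [2], [3], [4], [5], [6], [7], [8], [9], [10], [11]
  1-simplices (23): (23 of them)
  2-simplices (12): [3,4,8], [3,4,9], [3,7,9], [3,7,11], [3,8,11], [4,5,8], [4,5,11], [4,9,11], [5,7,8], [5,7,11], [7,8,9], [8,9,11]

so the chain groups are C_0 ≅ Z^12, C_1 ≅ Z^23, C_2 ≅ Z^12.

The boundary map ∂_1: C_1 → C_0 sends each edge [p,q] (with p < q) to q − p.
This gives a 12×23 integer matrix of rank 10; reducing to Smith normal form yields diagonal entries (1,1,1,1,1,1,1,1,1,1).

∂_2: C_2 → C_1 acts by ∂[p,q,r] = [q,r] − [p,r] + [p,q]. For instance
  ∂[3,7,11] = [7,11] − [3,11] + [3,7],
  ∂[3,4,8] = [4,8] − [3,8] + [3,4].
As a 23×12 matrix over Z this has rank 12, with invariant factors (1,1,1,1,1,1,1,1,1,1,1,2).

From H_k ≅ ker(∂_k) / im(∂_{k+1}) we obtain:

  H_0: rank C_0 − rank ∂_1 = 12 − 10 = 2, and the invariant factors of ∂_1 are all 1, so H_0 ≅ Z^2.
  H_1: rank ker ∂_1 − rank ∂_2 = (23 − 10) − 12 = 1, and ∂_2 has invariant factor 2 > 1, so H_1 ≅ Z ⊕ Z_2.
  H_2: rank ker ∂_2 − rank ∂_3 = (12 − 12) − 0 = 0, and there is no ∂_3, so H_2 ≅ 0.

As a check, the Euler characteristic is 12 − 23 + 12 = 1, which agrees with 2 − 1 + 0 = 1.

H_0 ≅ Z^2,  H_1 ≅ Z ⊕ Z_2,  H_2 = 0.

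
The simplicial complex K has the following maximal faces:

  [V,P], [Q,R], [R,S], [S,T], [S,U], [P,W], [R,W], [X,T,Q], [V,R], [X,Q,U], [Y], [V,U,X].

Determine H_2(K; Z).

H_2 = 0.

K has 10 vertices, 15 edges, 3 triangles.
rank ∂_2 = 3, rank ∂_3 = 0 ⇒ b_2 = 3 − 3 − 0 = 0. So H_2 ≅ 0.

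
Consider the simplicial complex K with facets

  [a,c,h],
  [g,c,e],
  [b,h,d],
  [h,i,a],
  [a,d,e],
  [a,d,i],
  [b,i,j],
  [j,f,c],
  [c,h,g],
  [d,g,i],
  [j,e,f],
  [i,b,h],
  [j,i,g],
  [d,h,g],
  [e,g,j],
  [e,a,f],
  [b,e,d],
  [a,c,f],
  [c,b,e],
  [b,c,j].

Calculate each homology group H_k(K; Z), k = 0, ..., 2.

H_0 = Z,  H_1 = Z ⊕ Z/2Z,  H_2 = 0.

We work with the vertex ordering a < b < c < d < e < f < g < h < i < j. The simplices of K, each written with vertices in increasing order, are:

  0-simplices (10): a, b, c, d, e, f, g, h, i, j
  1-simplices (30): ac, ad, ae, af, ah, ai, bc, bd, be, bh, bi, bj, ce, cf, cg, ch, cj, de, dg, dh, di, ef, eg, ej, fj, gh, gi, gj, hi, ij
  2-simplices (20): acf, ach, ade, adi, aef, ahi, bce, bcj, bde, bdh, bhi, bij, ceg, cfj, cgh, dgh, dgi, efj, egj, gij

Hence C_0 ≅ Z^10, C_1 ≅ Z^30, C_2 ≅ Z^20.

Boundary ∂_1: C_1 → C_0 is given by ∂[p,q] = [q] − [p].
This gives a 10×30 integer matrix of rank 9; reducing to Smith normal form yields diagonal entries (1,1,1,1,1,1,1,1,1).

The boundary map ∂_2: C_2 → C_1 acts by ∂[p,q,r] = [q,r] − [p,r] + [p,q]. For instance
  ∂bde = de − be + bd,
  ∂bij = ij − bj + bi.
This gives a 30×20 integer matrix of rank 20; reducing to Smith normal form yields diagonal entries (1,1,1,1,1,1,1,1,1,1,1,1,1,1,1,1,1,1,1,2).

From H_k ≅ ker(∂_k) / im(∂_{k+1}) we obtain:

  H_0: rank C_0 − rank ∂_1 = 10 − 9 = 1, and the invariant factors of ∂_1 are all 1, so H_0 ≅ Z.
  H_1: rank ker ∂_1 − rank ∂_2 = (30 − 9) − 20 = 1, and ∂_2 has invariant factor 2 > 1, so H_1 ≅ Z ⊕ Z/2Z.
  H_2: rank ker ∂_2 − rank ∂_3 = (20 − 20) − 0 = 0, and there is no ∂_3, so H_2 ≅ 0.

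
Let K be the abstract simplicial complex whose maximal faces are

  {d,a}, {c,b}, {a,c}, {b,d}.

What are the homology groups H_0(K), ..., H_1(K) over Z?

We work with the vertex ordering a < b < c < d. The simplices of K, each written with vertices in increasing order, are:

  0-simplices (4): a, b, c, d
  1-simplices (4): ac, ad, bc, bd

Hence C_0 ≅ Z^4, C_1 ≅ Z^4.

The boundary map ∂_1: C_1 → C_0 is given by ∂[p,q] = [q] − [p]. For instance
  ∂ad = d − a.
As a 4×4 matrix over Z this has rank 3, with invariant factors (1,1,1).

From H_k ≅ ker(∂_k) / im(∂_{k+1}) we obtain:

  H_0: rank C_0 − rank ∂_1 = 4 − 3 = 1, and the invariant factors of ∂_1 are all 1, so H_0 = Z.
  H_1: rank ker ∂_1 − rank ∂_2 = (4 − 3) − 0 = 1, and there is no ∂_2, so H_1 = Z.

As a check, the Euler characteristic is 4 − 4 = 0, which agrees with 1 − 1 = 0.

H_0 = Z,  H_1 = Z.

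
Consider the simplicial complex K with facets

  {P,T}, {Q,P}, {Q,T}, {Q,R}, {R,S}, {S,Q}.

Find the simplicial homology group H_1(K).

H_1 = Z^2.

Order the vertices as P < Q < R < S < T. Listing each simplex with vertices in this order, K has dimension 1 with simplices:

  0-simplices (5): P, Q, R, S, T
  1-simplices (6): PQ, PT, QR, QS, QT, RS

Hence C_0 ≅ Z^5, C_1 ≅ Z^6.

∂_1: C_1 → C_0 maps an edge to its endpoints' difference, ∂[p,q] = q − p. For instance
  ∂QS = S − Q.
As a 5×6 matrix over Z this has rank 4, with invariant factors (1,1,1,1).

Now H_k = ker ∂_k / im ∂_{k+1}, so:

  H_1: rank ker ∂_1 − rank ∂_2 = (6 − 4) − 0 = 2, and there is no ∂_2, so H_1 = Z^2.

(K is a triangulation of a wedge of 2 circles.)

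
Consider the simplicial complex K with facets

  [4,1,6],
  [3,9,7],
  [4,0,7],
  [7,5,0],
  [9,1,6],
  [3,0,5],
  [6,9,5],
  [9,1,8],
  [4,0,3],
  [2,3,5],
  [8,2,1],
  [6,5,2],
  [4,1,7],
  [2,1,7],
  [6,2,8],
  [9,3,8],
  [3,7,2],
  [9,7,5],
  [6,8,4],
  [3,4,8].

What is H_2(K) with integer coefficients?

H_2 ≅ 0.

Take the total order 0 < 1 < 2 < 3 < 4 < 5 < 6 < 7 < 8 < 9 on the vertex set. Then K (dimension 2) consists of the simplices:

  0-simplices (10): [0], [1], [2], [3], [4], [5], [6], [7], [8], [9]
  1-simplices (30): (30 of them)
  2-simplices (20): (20 of them)

Hence C_0 ≅ Z^10, C_1 ≅ Z^30, C_2 ≅ Z^20.

The boundary map ∂_1: C_1 → C_0 is given by ∂[p,q] = [q] − [p].
This gives a 10×30 integer matrix of rank 9; reducing to Smith normal form yields diagonal entries (1,1,1,1,1,1,1,1,1).

Boundary ∂_2: C_2 → C_1 maps a triangle to the signed sum of its edges. For instance
  ∂[1,4,6] = [4,6] − [1,6] + [1,4],
  ∂[3,8,9] = [8,9] − [3,9] + [3,8].
As a 30×20 matrix over Z this has rank 20, with invariant factors (1,1,1,1,1,1,1,1,1,1,1,1,1,1,1,1,1,1,1,2).

From H_k ≅ ker(∂_k) / im(∂_{k+1}) we obtain:

  H_2: rank ker ∂_2 − rank ∂_3 = (20 − 20) − 0 = 0, and there is no ∂_3, so H_2 = 0.

(K is a triangulation of the Klein bottle.)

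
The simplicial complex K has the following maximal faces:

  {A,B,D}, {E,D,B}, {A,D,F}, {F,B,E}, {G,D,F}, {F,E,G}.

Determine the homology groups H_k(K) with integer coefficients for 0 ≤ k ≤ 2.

H_0 ≅ Z,  H_1 ≅ Z,  H_2 = 0.

K has 6 vertices, 12 edges, 6 triangles.
rank ∂_0 = 0, rank ∂_1 = 5 ⇒ b_0 = 6 − 0 − 5 = 1; all invariant factors of ∂_1 are 1 so no torsion. So H_0 = Z.
rank ∂_1 = 5, rank ∂_2 = 6 ⇒ b_1 = 12 − 5 − 6 = 1; all invariant factors of ∂_2 are 1 so no torsion. So H_1 = Z.
rank ∂_2 = 6, rank ∂_3 = 0 ⇒ b_2 = 6 − 6 − 0 = 0. So H_2 = 0.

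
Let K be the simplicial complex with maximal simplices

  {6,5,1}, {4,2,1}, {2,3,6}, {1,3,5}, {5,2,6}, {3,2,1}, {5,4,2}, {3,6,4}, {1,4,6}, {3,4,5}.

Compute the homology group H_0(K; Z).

Take the total order 1 < 2 < 3 < 4 < 5 < 6 on the vertex set. Then K (dimension 2) consists of the simplices:

  0-simplices (6): [1], [2], [3], [4], [5], [6]
  1-simplices (15): [1,2], [1,3], [1,4], [1,5], [1,6], [2,3], [2,4], [2,5], [2,6], [3,4], [3,5], [3,6], [4,5], [4,6], [5,6]
  2-simplices (10): [1,2,3], [1,2,4], [1,3,5], [1,4,6], [1,5,6], [2,3,6], [2,4,5], [2,5,6], [3,4,5], [3,4,6]

giving chain groups C_0 ≅ Z^6, C_1 ≅ Z^15, C_2 ≅ Z^10.

The boundary map ∂_1: C_1 → C_0 is given by ∂[p,q] = [q] − [p].
The resulting 6×15 matrix has rank 5, and its Smith normal form has invariant factors (1,1,1,1,1).

∂_2: C_2 → C_1 sends each 2-simplex [p,q,r] to [q,r] − [p,r] + [p,q]. For instance
  ∂[1,2,3] = [2,3] − [1,3] + [1,2],
  ∂[2,5,6] = [5,6] − [2,6] + [2,5].
The resulting 15×10 matrix has rank 10, and its Smith normal form has invariant factors (1,1,1,1,1,1,1,1,1,2).

Computing H_k = (kernel of ∂_k) / (image of ∂_{k+1}):

  H_0: rank C_0 − rank ∂_1 = 6 − 5 = 1, and the invariant factors of ∂_1 are all 1, so H_0 ≅ Z.

H_0 ≅ Z.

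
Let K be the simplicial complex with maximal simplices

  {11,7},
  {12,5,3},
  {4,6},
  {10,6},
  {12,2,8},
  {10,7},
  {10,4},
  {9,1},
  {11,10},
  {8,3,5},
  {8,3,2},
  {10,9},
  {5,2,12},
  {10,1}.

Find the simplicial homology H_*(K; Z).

H_0 ≅ Z^2,  H_1 ≅ Z^4,  H_2 = 0.

Order the vertices as 1 < 2 < 3 < 4 < 5 < 6 < 7 < 8 < 9 < 10 < 11 < 12. Listing each simplex with vertices in this order, K has dimension 2 with simplices:

  0-simplices (12): [1], [2], [3], [4], [5], [6], [7], [8], [9], [10], [11], [12]
  1-simplices (19): [1,9], [1,10], [2,3], [2,5], [2,8], [2,12], [3,5], [3,8], [3,12], [4,6], [4,10], [5,8], [5,12], [6,10], [7,10], [7,11], [8,12], [9,10], [10,11]
  2-simplices (5): [2,3,8], [2,5,12], [2,8,12], [3,5,8], [3,5,12]

so the chain groups are C_0 ≅ Z^12, C_1 ≅ Z^19, C_2 ≅ Z^5.

The boundary map ∂_1: C_1 → C_0 is given by ∂[p,q] = [q] − [p].
This gives a 12×19 integer matrix of rank 10; reducing to Smith normal form yields diagonal entries (1,1,1,1,1,1,1,1,1,1).

Boundary ∂_2: C_2 → C_1 acts by ∂[p,q,r] = [q,r] − [p,r] + [p,q]. For instance
  ∂[2,8,12] = [8,12] − [2,12] + [2,8],
  ∂[2,5,12] = [5,12] − [2,12] + [2,5].
This gives a 19×5 integer matrix of rank 5; reducing to Smith normal form yields diagonal entries (1,1,1,1,1).

From H_k ≅ ker(∂_k) / im(∂_{k+1}) we obtain:

  H_0: rank C_0 − rank ∂_1 = 12 − 10 = 2, and the invariant factors of ∂_1 are all 1, so H_0 ≅ Z^2.
  H_1: rank ker ∂_1 − rank ∂_2 = (19 − 10) − 5 = 4, and the invariant factors of ∂_2 are all 1, so H_1 ≅ Z^4.
  H_2: rank ker ∂_2 − rank ∂_3 = (5 − 5) − 0 = 0, and there is no ∂_3, so H_2 ≅ 0.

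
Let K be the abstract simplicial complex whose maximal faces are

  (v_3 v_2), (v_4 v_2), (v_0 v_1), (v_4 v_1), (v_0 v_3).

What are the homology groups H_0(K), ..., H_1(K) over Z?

Order the vertices as v_0 < v_1 < v_2 < v_3 < v_4. Listing each simplex with vertices in this order, K has dimension 1 with simplices:

  0-simplices (5): [v_0], [v_1], [v_2], [v_3], [v_4]
  1-simplices (5): [v_0,v_1], [v_0,v_3], [v_1,v_4], [v_2,v_3], [v_2,v_4]

so the chain groups are C_0 ≅ Z^5, C_1 ≅ Z^5.

The boundary map ∂_1: C_1 → C_0 is given by ∂[p,q] = [q] − [p].
The resulting 5×5 matrix has rank 4, and its Smith normal form has invariant factors (1,1,1,1).

Computing H_k = (kernel of ∂_k) / (image of ∂_{k+1}):

  H_0: rank C_0 − rank ∂_1 = 5 − 4 = 1, and the invariant factors of ∂_1 are all 1, so H_0 ≅ Z.
  H_1: rank ker ∂_1 − rank ∂_2 = (5 − 4) − 0 = 1, and there is no ∂_2, so H_1 ≅ Z.

H_0 = Z,  H_1 = Z.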